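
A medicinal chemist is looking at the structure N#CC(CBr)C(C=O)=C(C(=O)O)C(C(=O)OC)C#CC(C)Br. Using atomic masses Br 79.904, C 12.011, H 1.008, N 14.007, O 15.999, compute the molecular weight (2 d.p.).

435.07 g/mol

First, the molecular formula is C14H13Br2NO5 (counting implicit H from valence).
  Br: 2 × 79.904 = 159.808
  C: 14 × 12.011 = 168.154
  H: 13 × 1.008 = 13.104
  N: 1 × 14.007 = 14.007
  O: 5 × 15.999 = 79.995
Sum: 2×79.904 + 14×12.011 + 13×1.008 + 1×14.007 + 5×15.999 = 435.068 → 435.07 g/mol.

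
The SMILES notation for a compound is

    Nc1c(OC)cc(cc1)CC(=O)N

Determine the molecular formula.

Walk through each heavy atom and fill implicit hydrogens from standard valence (C 4, N 3, O 2, S 2, halogen 1); for lowercase aromatic atoms, an aromatic c carries 1 H when it has two neighbours and 0 H with three, and aromatic n carries 0 H:
  atom 1: N, bond orders sum to 1 (valence 3) → 2 H
  atom 2: aromatic c, 3 neighbours → 0 H
  atom 3: aromatic c, 3 neighbours → 0 H
  atom 4: O, bond orders sum to 2 (valence 2) → 0 H
  atom 5: C, bond orders sum to 1 (valence 4) → 3 H
  atom 6: aromatic c, 2 neighbours → 1 H
  atom 7: aromatic c, 3 neighbours → 0 H
  atom 8: aromatic c, 2 neighbours → 1 H
  atom 9: aromatic c, 2 neighbours → 1 H
  atom 10: C, bond orders sum to 2 (valence 4) → 2 H
  atom 11: C, bond orders sum to 4 (valence 4) → 0 H
  atom 12: O, bond orders sum to 2 (valence 2) → 0 H
  atom 13: N, bond orders sum to 1 (valence 3) → 2 H
Totals → C:9, H:12, N:2, O:2.

C9H12N2O2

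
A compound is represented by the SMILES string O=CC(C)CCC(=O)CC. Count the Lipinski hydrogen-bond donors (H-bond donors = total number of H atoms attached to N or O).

0

Donors: find every N or O and count the H atoms it carries.
  atom 1 (O): bond orders sum to 2 → 0 H
  atom 8 (O): bond orders sum to 2 → 0 H
Lipinski HBD = 0.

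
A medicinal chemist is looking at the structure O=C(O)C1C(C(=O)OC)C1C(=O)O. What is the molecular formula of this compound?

C7H8O6

Walk through each heavy atom and fill implicit hydrogens from standard valence (C 4, N 3, O 2, S 2, halogen 1):
  atom 1: O, bond orders sum to 2 (valence 2) → 0 H
  atom 2: C, bond orders sum to 4 (valence 4) → 0 H
  atom 3: O, bond orders sum to 1 (valence 2) → 1 H
  atom 4: C, bond orders sum to 3 (valence 4) → 1 H
  atom 5: C, bond orders sum to 3 (valence 4) → 1 H
  atom 6: C, bond orders sum to 4 (valence 4) → 0 H
  atom 7: O, bond orders sum to 2 (valence 2) → 0 H
  atom 8: O, bond orders sum to 2 (valence 2) → 0 H
  atom 9: C, bond orders sum to 1 (valence 4) → 3 H
  atom 10: C, bond orders sum to 3 (valence 4) → 1 H
  atom 11: C, bond orders sum to 4 (valence 4) → 0 H
  atom 12: O, bond orders sum to 2 (valence 2) → 0 H
  atom 13: O, bond orders sum to 1 (valence 2) → 1 H
Totals → C:7, H:8, O:6.
In Hill order: C7H8O6.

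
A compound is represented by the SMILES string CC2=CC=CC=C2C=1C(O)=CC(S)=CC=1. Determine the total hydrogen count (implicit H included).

12

Walk through each heavy atom and fill implicit hydrogens from standard valence (C 4, N 3, O 2, S 2, halogen 1):
  atom 1: C, bond orders sum to 1 (valence 4) → 3 H
  atom 2: C, bond orders sum to 4 (valence 4) → 0 H
  atom 3: C, bond orders sum to 3 (valence 4) → 1 H
  atom 4: C, bond orders sum to 3 (valence 4) → 1 H
  atom 5: C, bond orders sum to 3 (valence 4) → 1 H
  atom 6: C, bond orders sum to 3 (valence 4) → 1 H
  atom 7: C, bond orders sum to 4 (valence 4) → 0 H
  atom 8: C, bond orders sum to 4 (valence 4) → 0 H
  atom 9: C, bond orders sum to 4 (valence 4) → 0 H
  atom 10: O, bond orders sum to 1 (valence 2) → 1 H
  atom 11: C, bond orders sum to 3 (valence 4) → 1 H
  atom 12: C, bond orders sum to 4 (valence 4) → 0 H
  atom 13: S, bond orders sum to 1 (valence 2) → 1 H
  atom 14: C, bond orders sum to 3 (valence 4) → 1 H
  atom 15: C, bond orders sum to 3 (valence 4) → 1 H
Total hydrogens: 12.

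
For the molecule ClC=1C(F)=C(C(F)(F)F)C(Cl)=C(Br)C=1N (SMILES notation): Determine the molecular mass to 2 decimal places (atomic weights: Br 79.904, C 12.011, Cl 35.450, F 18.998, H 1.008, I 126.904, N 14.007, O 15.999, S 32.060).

First, the molecular formula is C7H2BrCl2F4N (counting implicit H from valence).
  Br: 1 × 79.904 = 79.904
  C: 7 × 12.011 = 84.077
  Cl: 2 × 35.450 = 70.900
  F: 4 × 18.998 = 75.992
  H: 2 × 1.008 = 2.016
  N: 1 × 14.007 = 14.007
Sum: 1×79.904 + 7×12.011 + 2×35.450 + 4×18.998 + 2×1.008 + 1×14.007 = 326.896 → 326.90 g/mol.

326.90 g/mol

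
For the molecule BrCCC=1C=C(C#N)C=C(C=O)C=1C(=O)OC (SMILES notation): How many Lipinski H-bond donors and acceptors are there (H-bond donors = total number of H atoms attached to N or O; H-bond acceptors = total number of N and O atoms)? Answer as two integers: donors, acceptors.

Donors: find every N or O and count the H atoms it carries.
  atom 8 (N): bond orders sum to 3 → 0 H
  atom 12 (O): bond orders sum to 2 → 0 H
  atom 15 (O): bond orders sum to 2 → 0 H
  atom 16 (O): bond orders sum to 2 → 0 H
Lipinski HBD = 0.
Acceptors: N atoms = 1, O atoms = 3 → HBA = 4.

0, 4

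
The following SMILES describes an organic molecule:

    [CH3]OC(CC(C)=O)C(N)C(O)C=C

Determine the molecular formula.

Walk through each heavy atom and fill implicit hydrogens from standard valence (C 4, N 3, O 2, S 2, halogen 1):
  atom 1: C with explicit H count 3
  atom 2: O, bond orders sum to 2 (valence 2) → 0 H
  atom 3: C, bond orders sum to 3 (valence 4) → 1 H
  atom 4: C, bond orders sum to 2 (valence 4) → 2 H
  atom 5: C, bond orders sum to 4 (valence 4) → 0 H
  atom 6: C, bond orders sum to 1 (valence 4) → 3 H
  atom 7: O, bond orders sum to 2 (valence 2) → 0 H
  atom 8: C, bond orders sum to 3 (valence 4) → 1 H
  atom 9: N, bond orders sum to 1 (valence 3) → 2 H
  atom 10: C, bond orders sum to 3 (valence 4) → 1 H
  atom 11: O, bond orders sum to 1 (valence 2) → 1 H
  atom 12: C, bond orders sum to 3 (valence 4) → 1 H
  atom 13: C, bond orders sum to 2 (valence 4) → 2 H
Totals → C:9, H:17, N:1, O:3.

C9H17NO3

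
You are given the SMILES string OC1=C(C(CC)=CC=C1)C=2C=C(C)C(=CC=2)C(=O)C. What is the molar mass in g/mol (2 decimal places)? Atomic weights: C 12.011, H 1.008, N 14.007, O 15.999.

First, the molecular formula is C17H18O2 (counting implicit H from valence).
  C: 17 × 12.011 = 204.187
  H: 18 × 1.008 = 18.144
  O: 2 × 15.999 = 31.998
Sum: 17×12.011 + 18×1.008 + 2×15.999 = 254.329 → 254.33 g/mol.

254.33 g/mol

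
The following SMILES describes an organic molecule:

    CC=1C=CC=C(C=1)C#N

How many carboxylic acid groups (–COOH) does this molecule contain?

Scan the SMILES for the carboxylic acid motif — none present.
Groups that are present: 1 nitrile.

0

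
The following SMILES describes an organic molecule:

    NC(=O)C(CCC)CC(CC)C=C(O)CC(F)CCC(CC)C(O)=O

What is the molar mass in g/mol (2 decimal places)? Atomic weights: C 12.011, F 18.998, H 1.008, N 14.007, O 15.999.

First, the molecular formula is C19H34FNO4 (counting implicit H from valence).
  C: 19 × 12.011 = 228.209
  F: 1 × 18.998 = 18.998
  H: 34 × 1.008 = 34.272
  N: 1 × 14.007 = 14.007
  O: 4 × 15.999 = 63.996
Sum: 19×12.011 + 1×18.998 + 34×1.008 + 1×14.007 + 4×15.999 = 359.482 → 359.48 g/mol.

359.48 g/mol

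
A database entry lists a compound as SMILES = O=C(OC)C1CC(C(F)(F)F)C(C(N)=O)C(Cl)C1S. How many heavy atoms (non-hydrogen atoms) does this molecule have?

Every atom symbol written in the SMILES (organic subset) is one heavy atom; implicit H are not written.
Heavy atoms by element → C:10, Cl:1, F:3, N:1, O:3, S:1.
Total: 19.

19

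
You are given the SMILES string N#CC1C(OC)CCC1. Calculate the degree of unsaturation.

Molecular formula: C7H11NO.
DoU = (2C + 2 + N − H − X) / 2, where X is the halogen count and O/S are ignored.
    = (2·7 + 2 + 1 − 11 − 0) / 2 = 6 / 2 = 3.

3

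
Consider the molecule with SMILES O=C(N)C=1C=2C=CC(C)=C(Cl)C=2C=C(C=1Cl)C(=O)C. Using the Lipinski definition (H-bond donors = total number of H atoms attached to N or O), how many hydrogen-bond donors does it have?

Donors: find every N or O and count the H atoms it carries.
  atom 1 (O): bond orders sum to 2 → 0 H
  atom 3 (N): bond orders sum to 1 → 2 H
  atom 18 (O): bond orders sum to 2 → 0 H
Lipinski HBD = 2.

2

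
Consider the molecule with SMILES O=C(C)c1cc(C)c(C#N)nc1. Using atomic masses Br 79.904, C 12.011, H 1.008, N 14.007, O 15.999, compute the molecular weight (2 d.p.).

First, the molecular formula is C9H8N2O (counting implicit H from valence).
  C: 9 × 12.011 = 108.099
  H: 8 × 1.008 = 8.064
  N: 2 × 14.007 = 28.014
  O: 1 × 15.999 = 15.999
Sum: 9×12.011 + 8×1.008 + 2×14.007 + 1×15.999 = 160.176 → 160.18 g/mol.

160.18 g/mol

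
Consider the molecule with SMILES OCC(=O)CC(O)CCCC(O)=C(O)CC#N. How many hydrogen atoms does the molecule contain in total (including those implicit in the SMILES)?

Walk through each heavy atom and fill implicit hydrogens from standard valence (C 4, N 3, O 2, S 2, halogen 1):
  atom 1: O, bond orders sum to 1 (valence 2) → 1 H
  atom 2: C, bond orders sum to 2 (valence 4) → 2 H
  atom 3: C, bond orders sum to 4 (valence 4) → 0 H
  atom 4: O, bond orders sum to 2 (valence 2) → 0 H
  atom 5: C, bond orders sum to 2 (valence 4) → 2 H
  atom 6: C, bond orders sum to 3 (valence 4) → 1 H
  atom 7: O, bond orders sum to 1 (valence 2) → 1 H
  atom 8: C, bond orders sum to 2 (valence 4) → 2 H
  atom 9: C, bond orders sum to 2 (valence 4) → 2 H
  atom 10: C, bond orders sum to 2 (valence 4) → 2 H
  atom 11: C, bond orders sum to 4 (valence 4) → 0 H
  atom 12: O, bond orders sum to 1 (valence 2) → 1 H
  atom 13: C, bond orders sum to 4 (valence 4) → 0 H
  atom 14: O, bond orders sum to 1 (valence 2) → 1 H
  atom 15: C, bond orders sum to 2 (valence 4) → 2 H
  atom 16: C, bond orders sum to 4 (valence 4) → 0 H
  atom 17: N, bond orders sum to 3 (valence 3) → 0 H
Total hydrogens: 17.

17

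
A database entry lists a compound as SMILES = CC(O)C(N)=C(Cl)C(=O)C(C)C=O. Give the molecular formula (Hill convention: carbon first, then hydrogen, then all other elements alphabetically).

Walk through each heavy atom and fill implicit hydrogens from standard valence (C 4, N 3, O 2, S 2, halogen 1):
  atom 1: C, bond orders sum to 1 (valence 4) → 3 H
  atom 2: C, bond orders sum to 3 (valence 4) → 1 H
  atom 3: O, bond orders sum to 1 (valence 2) → 1 H
  atom 4: C, bond orders sum to 4 (valence 4) → 0 H
  atom 5: N, bond orders sum to 1 (valence 3) → 2 H
  atom 6: C, bond orders sum to 4 (valence 4) → 0 H
  atom 7: Cl (halogen, monovalent) → 0 H
  atom 8: C, bond orders sum to 4 (valence 4) → 0 H
  atom 9: O, bond orders sum to 2 (valence 2) → 0 H
  atom 10: C, bond orders sum to 3 (valence 4) → 1 H
  atom 11: C, bond orders sum to 1 (valence 4) → 3 H
  atom 12: C, bond orders sum to 3 (valence 4) → 1 H
  atom 13: O, bond orders sum to 2 (valence 2) → 0 H
Totals → C:8, H:12, Cl:1, N:1, O:3.
In Hill order: C8H12ClNO3.

C8H12ClNO3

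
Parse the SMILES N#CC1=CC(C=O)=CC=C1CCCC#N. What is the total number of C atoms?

12

Count every carbon token in the SMILES (each C, including those in ring-closure positions and inside branches).
Carbon count: 12.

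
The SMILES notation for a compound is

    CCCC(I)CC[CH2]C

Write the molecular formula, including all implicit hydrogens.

C8H17I

Walk through each heavy atom and fill implicit hydrogens from standard valence (C 4, N 3, O 2, S 2, halogen 1):
  atom 1: C, bond orders sum to 1 (valence 4) → 3 H
  atom 2: C, bond orders sum to 2 (valence 4) → 2 H
  atom 3: C, bond orders sum to 2 (valence 4) → 2 H
  atom 4: C, bond orders sum to 3 (valence 4) → 1 H
  atom 5: I (halogen, monovalent) → 0 H
  atom 6: C, bond orders sum to 2 (valence 4) → 2 H
  atom 7: C, bond orders sum to 2 (valence 4) → 2 H
  atom 8: C with explicit H count 2
  atom 9: C, bond orders sum to 1 (valence 4) → 3 H
Totals → C:8, H:17, I:1.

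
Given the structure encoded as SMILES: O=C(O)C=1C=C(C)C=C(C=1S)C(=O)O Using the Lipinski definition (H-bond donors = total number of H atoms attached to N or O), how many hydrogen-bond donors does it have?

Donors: find every N or O and count the H atoms it carries.
  atom 1 (O): bond orders sum to 2 → 0 H
  atom 3 (O): bond orders sum to 1 → 1 H
  atom 13 (O): bond orders sum to 2 → 0 H
  atom 14 (O): bond orders sum to 1 → 1 H
Lipinski HBD = 2.

2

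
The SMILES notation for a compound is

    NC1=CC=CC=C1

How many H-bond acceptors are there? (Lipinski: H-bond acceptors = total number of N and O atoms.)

N atoms: 1; O atoms: 0.
Lipinski HBA = 1 + 0 = 1.

1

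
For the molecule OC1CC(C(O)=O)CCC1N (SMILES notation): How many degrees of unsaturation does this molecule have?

Molecular formula: C7H13NO3.
DoU = (2C + 2 + N − H − X) / 2, where X is the halogen count and O/S are ignored.
    = (2·7 + 2 + 1 − 13 − 0) / 2 = 4 / 2 = 2.

2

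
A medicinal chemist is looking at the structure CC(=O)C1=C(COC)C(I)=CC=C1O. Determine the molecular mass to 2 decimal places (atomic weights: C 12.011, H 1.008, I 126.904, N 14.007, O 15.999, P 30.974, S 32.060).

First, the molecular formula is C10H11IO3 (counting implicit H from valence).
  C: 10 × 12.011 = 120.110
  H: 11 × 1.008 = 11.088
  I: 1 × 126.904 = 126.904
  O: 3 × 15.999 = 47.997
Sum: 10×12.011 + 11×1.008 + 1×126.904 + 3×15.999 = 306.099 → 306.10 g/mol.

306.10 g/mol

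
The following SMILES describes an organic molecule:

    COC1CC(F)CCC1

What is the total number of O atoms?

Scan the SMILES for O atoms (remember two-letter symbols like Cl and Br are single atoms).
Oxygen count: 1.

1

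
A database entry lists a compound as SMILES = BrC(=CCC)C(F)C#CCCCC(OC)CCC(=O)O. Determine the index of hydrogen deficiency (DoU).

Degree of unsaturation = (number of rings) + (number of π bonds).
Ring closures in the SMILES: 0.
π bonds: 2 double bonds (each 1 DoU), 1 triple bond (each 2 DoU) → 4 DoU from unsaturation.
Total DoU = 0 + 4 = 4.

4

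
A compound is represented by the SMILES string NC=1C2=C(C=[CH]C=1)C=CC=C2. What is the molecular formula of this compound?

C10H9N

Walk through each heavy atom and fill implicit hydrogens from standard valence (C 4, N 3, O 2, S 2, halogen 1):
  atom 1: N, bond orders sum to 1 (valence 3) → 2 H
  atom 2: C, bond orders sum to 4 (valence 4) → 0 H
  atom 3: C, bond orders sum to 4 (valence 4) → 0 H
  atom 4: C, bond orders sum to 4 (valence 4) → 0 H
  atom 5: C, bond orders sum to 3 (valence 4) → 1 H
  atom 6: C with explicit H count 1
  atom 7: C, bond orders sum to 3 (valence 4) → 1 H
  atom 8: C, bond orders sum to 3 (valence 4) → 1 H
  atom 9: C, bond orders sum to 3 (valence 4) → 1 H
  atom 10: C, bond orders sum to 3 (valence 4) → 1 H
  atom 11: C, bond orders sum to 3 (valence 4) → 1 H
Totals → C:10, H:9, N:1.
In Hill order: C10H9N.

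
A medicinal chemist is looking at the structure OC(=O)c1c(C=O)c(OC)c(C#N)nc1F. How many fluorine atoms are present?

1

Scan the SMILES for F atoms (remember two-letter symbols like Cl and Br are single atoms).
Fluorine count: 1.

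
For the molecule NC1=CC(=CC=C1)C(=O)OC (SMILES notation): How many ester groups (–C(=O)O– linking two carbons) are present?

The ester motif appears at heavy-atom position 8 in the SMILES.
Other groups present: 1 primary amine.
Ester count: 1.

1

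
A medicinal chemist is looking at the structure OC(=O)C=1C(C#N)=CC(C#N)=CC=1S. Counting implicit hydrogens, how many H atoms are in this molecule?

Walk through each heavy atom and fill implicit hydrogens from standard valence (C 4, N 3, O 2, S 2, halogen 1):
  atom 1: O, bond orders sum to 1 (valence 2) → 1 H
  atom 2: C, bond orders sum to 4 (valence 4) → 0 H
  atom 3: O, bond orders sum to 2 (valence 2) → 0 H
  atom 4: C, bond orders sum to 4 (valence 4) → 0 H
  atom 5: C, bond orders sum to 4 (valence 4) → 0 H
  atom 6: C, bond orders sum to 4 (valence 4) → 0 H
  atom 7: N, bond orders sum to 3 (valence 3) → 0 H
  atom 8: C, bond orders sum to 3 (valence 4) → 1 H
  atom 9: C, bond orders sum to 4 (valence 4) → 0 H
  atom 10: C, bond orders sum to 4 (valence 4) → 0 H
  atom 11: N, bond orders sum to 3 (valence 3) → 0 H
  atom 12: C, bond orders sum to 3 (valence 4) → 1 H
  atom 13: C, bond orders sum to 4 (valence 4) → 0 H
  atom 14: S, bond orders sum to 1 (valence 2) → 1 H
Total hydrogens: 4.

4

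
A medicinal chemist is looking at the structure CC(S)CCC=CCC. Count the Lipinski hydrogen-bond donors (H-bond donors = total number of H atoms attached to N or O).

0

Donors: find every N or O and count the H atoms it carries.
  (no N or O atoms present)
Lipinski HBD = 0.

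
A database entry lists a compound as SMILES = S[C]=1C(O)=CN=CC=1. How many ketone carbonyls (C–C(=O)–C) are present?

0

Scan the SMILES for the ketone motif — none present.
Groups that are present: 1 hydroxyl, 1 thiol.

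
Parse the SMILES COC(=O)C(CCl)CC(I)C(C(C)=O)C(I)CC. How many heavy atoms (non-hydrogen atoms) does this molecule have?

Every atom symbol written in the SMILES (organic subset) is one heavy atom; implicit H are not written.
Heavy atoms by element → C:12, Cl:1, I:2, O:3.
Total: 18.

18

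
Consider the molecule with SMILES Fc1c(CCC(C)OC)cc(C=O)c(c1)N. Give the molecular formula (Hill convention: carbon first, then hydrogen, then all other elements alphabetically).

Walk through each heavy atom and fill implicit hydrogens from standard valence (C 4, N 3, O 2, S 2, halogen 1); for lowercase aromatic atoms, an aromatic c carries 1 H when it has two neighbours and 0 H with three, and aromatic n carries 0 H:
  atom 1: F (halogen, monovalent) → 0 H
  atom 2: aromatic c, 3 neighbours → 0 H
  atom 3: aromatic c, 3 neighbours → 0 H
  atom 4: C, bond orders sum to 2 (valence 4) → 2 H
  atom 5: C, bond orders sum to 2 (valence 4) → 2 H
  atom 6: C, bond orders sum to 3 (valence 4) → 1 H
  atom 7: C, bond orders sum to 1 (valence 4) → 3 H
  atom 8: O, bond orders sum to 2 (valence 2) → 0 H
  atom 9: C, bond orders sum to 1 (valence 4) → 3 H
  atom 10: aromatic c, 2 neighbours → 1 H
  atom 11: aromatic c, 3 neighbours → 0 H
  atom 12: C, bond orders sum to 3 (valence 4) → 1 H
  atom 13: O, bond orders sum to 2 (valence 2) → 0 H
  atom 14: aromatic c, 3 neighbours → 0 H
  atom 15: aromatic c, 2 neighbours → 1 H
  atom 16: N, bond orders sum to 1 (valence 3) → 2 H
Totals → C:12, H:16, F:1, N:1, O:2.

C12H16FNO2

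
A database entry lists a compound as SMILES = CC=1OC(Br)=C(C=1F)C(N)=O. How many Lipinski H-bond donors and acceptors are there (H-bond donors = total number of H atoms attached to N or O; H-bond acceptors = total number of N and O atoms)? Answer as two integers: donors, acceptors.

2, 3

Donors: find every N or O and count the H atoms it carries.
  atom 3 (O): bond orders sum to 2 → 0 H
  atom 10 (N): bond orders sum to 1 → 2 H
  atom 11 (O): bond orders sum to 2 → 0 H
Lipinski HBD = 2.
Acceptors: N atoms = 1, O atoms = 2 → HBA = 3.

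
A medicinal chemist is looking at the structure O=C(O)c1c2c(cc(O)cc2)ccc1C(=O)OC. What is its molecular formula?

C13H10O5

Walk through each heavy atom and fill implicit hydrogens from standard valence (C 4, N 3, O 2, S 2, halogen 1); for lowercase aromatic atoms, an aromatic c carries 1 H when it has two neighbours and 0 H with three, and aromatic n carries 0 H:
  atom 1: O, bond orders sum to 2 (valence 2) → 0 H
  atom 2: C, bond orders sum to 4 (valence 4) → 0 H
  atom 3: O, bond orders sum to 1 (valence 2) → 1 H
  atom 4: aromatic c, 3 neighbours → 0 H
  atom 5: aromatic c, 3 neighbours → 0 H
  atom 6: aromatic c, 3 neighbours → 0 H
  atom 7: aromatic c, 2 neighbours → 1 H
  atom 8: aromatic c, 3 neighbours → 0 H
  atom 9: O, bond orders sum to 1 (valence 2) → 1 H
  atom 10: aromatic c, 2 neighbours → 1 H
  atom 11: aromatic c, 2 neighbours → 1 H
  atom 12: aromatic c, 2 neighbours → 1 H
  atom 13: aromatic c, 2 neighbours → 1 H
  atom 14: aromatic c, 3 neighbours → 0 H
  atom 15: C, bond orders sum to 4 (valence 4) → 0 H
  atom 16: O, bond orders sum to 2 (valence 2) → 0 H
  atom 17: O, bond orders sum to 2 (valence 2) → 0 H
  atom 18: C, bond orders sum to 1 (valence 4) → 3 H
Totals → C:13, H:10, O:5.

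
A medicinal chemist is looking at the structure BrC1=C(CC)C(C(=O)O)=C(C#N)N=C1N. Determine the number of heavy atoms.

Every atom symbol written in the SMILES (organic subset) is one heavy atom; implicit H are not written.
Heavy atoms by element → Br:1, C:9, N:3, O:2.
Total: 15.

15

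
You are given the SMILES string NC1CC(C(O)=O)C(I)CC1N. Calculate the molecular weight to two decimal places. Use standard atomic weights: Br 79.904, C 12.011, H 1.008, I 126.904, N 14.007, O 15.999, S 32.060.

284.10 g/mol

First, the molecular formula is C7H13IN2O2 (counting implicit H from valence).
  C: 7 × 12.011 = 84.077
  H: 13 × 1.008 = 13.104
  I: 1 × 126.904 = 126.904
  N: 2 × 14.007 = 28.014
  O: 2 × 15.999 = 31.998
Sum: 7×12.011 + 13×1.008 + 1×126.904 + 2×14.007 + 2×15.999 = 284.097 → 284.10 g/mol.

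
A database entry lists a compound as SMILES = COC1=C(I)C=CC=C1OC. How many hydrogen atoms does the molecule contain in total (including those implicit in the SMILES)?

Walk through each heavy atom and fill implicit hydrogens from standard valence (C 4, N 3, O 2, S 2, halogen 1):
  atom 1: C, bond orders sum to 1 (valence 4) → 3 H
  atom 2: O, bond orders sum to 2 (valence 2) → 0 H
  atom 3: C, bond orders sum to 4 (valence 4) → 0 H
  atom 4: C, bond orders sum to 4 (valence 4) → 0 H
  atom 5: I (halogen, monovalent) → 0 H
  atom 6: C, bond orders sum to 3 (valence 4) → 1 H
  atom 7: C, bond orders sum to 3 (valence 4) → 1 H
  atom 8: C, bond orders sum to 3 (valence 4) → 1 H
  atom 9: C, bond orders sum to 4 (valence 4) → 0 H
  atom 10: O, bond orders sum to 2 (valence 2) → 0 H
  atom 11: C, bond orders sum to 1 (valence 4) → 3 H
Total hydrogens: 9.

9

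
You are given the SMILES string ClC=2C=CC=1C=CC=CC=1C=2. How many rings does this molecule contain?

2

In SMILES, each pair of matching ring-closure digits denotes one ring-closing bond; the number of such bonds equals the number of independent rings.
Ring-closure bonds here: 2.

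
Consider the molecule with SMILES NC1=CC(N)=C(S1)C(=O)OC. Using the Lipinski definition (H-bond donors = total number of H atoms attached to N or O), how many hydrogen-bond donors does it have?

Donors: find every N or O and count the H atoms it carries.
  atom 1 (N): bond orders sum to 1 → 2 H
  atom 5 (N): bond orders sum to 1 → 2 H
  atom 9 (O): bond orders sum to 2 → 0 H
  atom 10 (O): bond orders sum to 2 → 0 H
Lipinski HBD = 4.

4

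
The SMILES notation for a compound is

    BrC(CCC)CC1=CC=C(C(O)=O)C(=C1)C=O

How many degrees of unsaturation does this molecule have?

Degree of unsaturation = (number of rings) + (number of π bonds).
Ring closures in the SMILES: 1.
π bonds: 5 double bonds (each 1 DoU) → 5 DoU from unsaturation.
Total DoU = 1 + 5 = 6.

6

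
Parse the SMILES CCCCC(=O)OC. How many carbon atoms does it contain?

6

Count every carbon token in the SMILES (each C, including those in ring-closure positions and inside branches).
Carbon count: 6.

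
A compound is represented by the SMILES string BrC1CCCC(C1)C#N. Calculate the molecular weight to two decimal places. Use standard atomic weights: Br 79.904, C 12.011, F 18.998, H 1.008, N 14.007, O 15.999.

188.07 g/mol

First, the molecular formula is C7H10BrN (counting implicit H from valence).
  Br: 1 × 79.904 = 79.904
  C: 7 × 12.011 = 84.077
  H: 10 × 1.008 = 10.080
  N: 1 × 14.007 = 14.007
Sum: 1×79.904 + 7×12.011 + 10×1.008 + 1×14.007 = 188.068 → 188.07 g/mol.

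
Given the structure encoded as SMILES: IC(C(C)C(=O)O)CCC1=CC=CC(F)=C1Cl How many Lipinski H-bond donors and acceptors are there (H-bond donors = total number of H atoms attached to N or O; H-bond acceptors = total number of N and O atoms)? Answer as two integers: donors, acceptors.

1, 2

Donors: find every N or O and count the H atoms it carries.
  atom 6 (O): bond orders sum to 2 → 0 H
  atom 7 (O): bond orders sum to 1 → 1 H
Lipinski HBD = 1.
Acceptors: N atoms = 0, O atoms = 2 → HBA = 2.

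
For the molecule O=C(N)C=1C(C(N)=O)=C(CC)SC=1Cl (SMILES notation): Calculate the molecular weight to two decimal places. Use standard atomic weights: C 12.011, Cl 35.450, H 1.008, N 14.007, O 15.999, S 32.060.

First, the molecular formula is C8H9ClN2O2S (counting implicit H from valence).
  C: 8 × 12.011 = 96.088
  Cl: 1 × 35.450 = 35.450
  H: 9 × 1.008 = 9.072
  N: 2 × 14.007 = 28.014
  O: 2 × 15.999 = 31.998
  S: 1 × 32.060 = 32.060
Sum: 8×12.011 + 1×35.450 + 9×1.008 + 2×14.007 + 2×15.999 + 1×32.060 = 232.682 → 232.68 g/mol.

232.68 g/mol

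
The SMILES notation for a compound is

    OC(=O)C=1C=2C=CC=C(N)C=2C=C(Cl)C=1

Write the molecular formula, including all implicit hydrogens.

C11H8ClNO2

Walk through each heavy atom and fill implicit hydrogens from standard valence (C 4, N 3, O 2, S 2, halogen 1):
  atom 1: O, bond orders sum to 1 (valence 2) → 1 H
  atom 2: C, bond orders sum to 4 (valence 4) → 0 H
  atom 3: O, bond orders sum to 2 (valence 2) → 0 H
  atom 4: C, bond orders sum to 4 (valence 4) → 0 H
  atom 5: C, bond orders sum to 4 (valence 4) → 0 H
  atom 6: C, bond orders sum to 3 (valence 4) → 1 H
  atom 7: C, bond orders sum to 3 (valence 4) → 1 H
  atom 8: C, bond orders sum to 3 (valence 4) → 1 H
  atom 9: C, bond orders sum to 4 (valence 4) → 0 H
  atom 10: N, bond orders sum to 1 (valence 3) → 2 H
  atom 11: C, bond orders sum to 4 (valence 4) → 0 H
  atom 12: C, bond orders sum to 3 (valence 4) → 1 H
  atom 13: C, bond orders sum to 4 (valence 4) → 0 H
  atom 14: Cl (halogen, monovalent) → 0 H
  atom 15: C, bond orders sum to 3 (valence 4) → 1 H
Totals → C:11, H:8, Cl:1, N:1, O:2.
In Hill order: C11H8ClNO2.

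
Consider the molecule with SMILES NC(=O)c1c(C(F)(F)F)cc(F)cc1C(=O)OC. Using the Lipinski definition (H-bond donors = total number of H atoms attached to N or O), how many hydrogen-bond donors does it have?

2

Donors: find every N or O and count the H atoms it carries.
  atom 1 (N): bond orders sum to 1 → 2 H
  atom 3 (O): bond orders sum to 2 → 0 H
  atom 16 (O): bond orders sum to 2 → 0 H
  atom 17 (O): bond orders sum to 2 → 0 H
Lipinski HBD = 2.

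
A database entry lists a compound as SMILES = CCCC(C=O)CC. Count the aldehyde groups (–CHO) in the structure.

The aldehyde motif appears at heavy-atom position 5 in the SMILES.
Aldehyde count: 1.

1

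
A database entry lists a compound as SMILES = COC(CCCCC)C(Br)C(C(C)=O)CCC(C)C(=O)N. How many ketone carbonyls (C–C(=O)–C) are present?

The ketone motif appears at heavy-atom position 12 in the SMILES.
Other groups present: 1 amide, 1 ether.
Ketone count: 1.

1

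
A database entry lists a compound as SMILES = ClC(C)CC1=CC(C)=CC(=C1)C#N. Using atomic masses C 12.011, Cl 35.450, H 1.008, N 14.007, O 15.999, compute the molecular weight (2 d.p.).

193.67 g/mol

First, the molecular formula is C11H12ClN (counting implicit H from valence).
  C: 11 × 12.011 = 132.121
  Cl: 1 × 35.450 = 35.450
  H: 12 × 1.008 = 12.096
  N: 1 × 14.007 = 14.007
Sum: 11×12.011 + 1×35.450 + 12×1.008 + 1×14.007 = 193.674 → 193.67 g/mol.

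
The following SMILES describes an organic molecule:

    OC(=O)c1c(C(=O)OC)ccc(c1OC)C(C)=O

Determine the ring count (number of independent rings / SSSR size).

In SMILES, each pair of matching ring-closure digits denotes one ring-closing bond; the number of such bonds equals the number of independent rings.
Ring-closure bonds here: 1.

1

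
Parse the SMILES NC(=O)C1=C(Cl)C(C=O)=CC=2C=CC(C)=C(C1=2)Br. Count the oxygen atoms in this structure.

Scan the SMILES for O atoms (remember two-letter symbols like Cl and Br are single atoms).
Oxygen count: 2.

2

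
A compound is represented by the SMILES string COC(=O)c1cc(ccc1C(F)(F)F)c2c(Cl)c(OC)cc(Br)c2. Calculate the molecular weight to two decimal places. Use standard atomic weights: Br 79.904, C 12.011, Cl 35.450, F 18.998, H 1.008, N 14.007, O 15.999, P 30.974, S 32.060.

First, the molecular formula is C16H11BrClF3O3 (counting implicit H from valence).
  Br: 1 × 79.904 = 79.904
  C: 16 × 12.011 = 192.176
  Cl: 1 × 35.450 = 35.450
  F: 3 × 18.998 = 56.994
  H: 11 × 1.008 = 11.088
  O: 3 × 15.999 = 47.997
Sum: 1×79.904 + 16×12.011 + 1×35.450 + 3×18.998 + 11×1.008 + 3×15.999 = 423.609 → 423.61 g/mol.

423.61 g/mol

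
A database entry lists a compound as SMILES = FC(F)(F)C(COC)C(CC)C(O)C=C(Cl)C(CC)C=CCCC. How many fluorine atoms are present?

Scan the SMILES for F atoms (remember two-letter symbols like Cl and Br are single atoms).
Fluorine count: 3.

3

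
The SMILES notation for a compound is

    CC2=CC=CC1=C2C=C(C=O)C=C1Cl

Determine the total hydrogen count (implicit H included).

Walk through each heavy atom and fill implicit hydrogens from standard valence (C 4, N 3, O 2, S 2, halogen 1):
  atom 1: C, bond orders sum to 1 (valence 4) → 3 H
  atom 2: C, bond orders sum to 4 (valence 4) → 0 H
  atom 3: C, bond orders sum to 3 (valence 4) → 1 H
  atom 4: C, bond orders sum to 3 (valence 4) → 1 H
  atom 5: C, bond orders sum to 3 (valence 4) → 1 H
  atom 6: C, bond orders sum to 4 (valence 4) → 0 H
  atom 7: C, bond orders sum to 4 (valence 4) → 0 H
  atom 8: C, bond orders sum to 3 (valence 4) → 1 H
  atom 9: C, bond orders sum to 4 (valence 4) → 0 H
  atom 10: C, bond orders sum to 3 (valence 4) → 1 H
  atom 11: O, bond orders sum to 2 (valence 2) → 0 H
  atom 12: C, bond orders sum to 3 (valence 4) → 1 H
  atom 13: C, bond orders sum to 4 (valence 4) → 0 H
  atom 14: Cl (halogen, monovalent) → 0 H
Total hydrogens: 9.

9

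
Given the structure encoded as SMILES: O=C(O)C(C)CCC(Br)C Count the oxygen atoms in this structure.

Scan the SMILES for O atoms (remember two-letter symbols like Cl and Br are single atoms).
Oxygen count: 2.

2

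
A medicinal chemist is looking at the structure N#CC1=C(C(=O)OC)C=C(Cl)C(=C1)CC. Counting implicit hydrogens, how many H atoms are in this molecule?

Walk through each heavy atom and fill implicit hydrogens from standard valence (C 4, N 3, O 2, S 2, halogen 1):
  atom 1: N, bond orders sum to 3 (valence 3) → 0 H
  atom 2: C, bond orders sum to 4 (valence 4) → 0 H
  atom 3: C, bond orders sum to 4 (valence 4) → 0 H
  atom 4: C, bond orders sum to 4 (valence 4) → 0 H
  atom 5: C, bond orders sum to 4 (valence 4) → 0 H
  atom 6: O, bond orders sum to 2 (valence 2) → 0 H
  atom 7: O, bond orders sum to 2 (valence 2) → 0 H
  atom 8: C, bond orders sum to 1 (valence 4) → 3 H
  atom 9: C, bond orders sum to 3 (valence 4) → 1 H
  atom 10: C, bond orders sum to 4 (valence 4) → 0 H
  atom 11: Cl (halogen, monovalent) → 0 H
  atom 12: C, bond orders sum to 4 (valence 4) → 0 H
  atom 13: C, bond orders sum to 3 (valence 4) → 1 H
  atom 14: C, bond orders sum to 2 (valence 4) → 2 H
  atom 15: C, bond orders sum to 1 (valence 4) → 3 H
Total hydrogens: 10.

10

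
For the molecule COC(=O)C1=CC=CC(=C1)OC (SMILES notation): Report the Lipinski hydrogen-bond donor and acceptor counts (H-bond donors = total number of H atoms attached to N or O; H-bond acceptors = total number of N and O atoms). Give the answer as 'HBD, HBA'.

Donors: find every N or O and count the H atoms it carries.
  atom 2 (O): bond orders sum to 2 → 0 H
  atom 4 (O): bond orders sum to 2 → 0 H
  atom 11 (O): bond orders sum to 2 → 0 H
Lipinski HBD = 0.
Acceptors: N atoms = 0, O atoms = 3 → HBA = 3.

0, 3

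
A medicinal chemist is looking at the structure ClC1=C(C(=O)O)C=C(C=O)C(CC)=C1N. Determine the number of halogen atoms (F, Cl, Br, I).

1

Halogen atoms appear at heavy-atom position 1 (1×Cl).
Other groups present: 1 aldehyde, 1 carboxylic acid, 1 primary amine.
Halogen count: 1.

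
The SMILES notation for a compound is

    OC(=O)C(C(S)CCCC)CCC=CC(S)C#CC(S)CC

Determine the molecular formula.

C17H28O2S3

Walk through each heavy atom and fill implicit hydrogens from standard valence (C 4, N 3, O 2, S 2, halogen 1):
  atom 1: O, bond orders sum to 1 (valence 2) → 1 H
  atom 2: C, bond orders sum to 4 (valence 4) → 0 H
  atom 3: O, bond orders sum to 2 (valence 2) → 0 H
  atom 4: C, bond orders sum to 3 (valence 4) → 1 H
  atom 5: C, bond orders sum to 3 (valence 4) → 1 H
  atom 6: S, bond orders sum to 1 (valence 2) → 1 H
  atom 7: C, bond orders sum to 2 (valence 4) → 2 H
  atom 8: C, bond orders sum to 2 (valence 4) → 2 H
  atom 9: C, bond orders sum to 2 (valence 4) → 2 H
  atom 10: C, bond orders sum to 1 (valence 4) → 3 H
  atom 11: C, bond orders sum to 2 (valence 4) → 2 H
  atom 12: C, bond orders sum to 2 (valence 4) → 2 H
  atom 13: C, bond orders sum to 3 (valence 4) → 1 H
  atom 14: C, bond orders sum to 3 (valence 4) → 1 H
  atom 15: C, bond orders sum to 3 (valence 4) → 1 H
  atom 16: S, bond orders sum to 1 (valence 2) → 1 H
  atom 17: C, bond orders sum to 4 (valence 4) → 0 H
  atom 18: C, bond orders sum to 4 (valence 4) → 0 H
  atom 19: C, bond orders sum to 3 (valence 4) → 1 H
  atom 20: S, bond orders sum to 1 (valence 2) → 1 H
  atom 21: C, bond orders sum to 2 (valence 4) → 2 H
  atom 22: C, bond orders sum to 1 (valence 4) → 3 H
Totals → C:17, H:28, O:2, S:3.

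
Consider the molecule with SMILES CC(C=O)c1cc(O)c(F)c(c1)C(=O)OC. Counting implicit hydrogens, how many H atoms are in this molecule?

11

Walk through each heavy atom and fill implicit hydrogens from standard valence (C 4, N 3, O 2, S 2, halogen 1); for lowercase aromatic atoms, an aromatic c carries 1 H when it has two neighbours and 0 H with three, and aromatic n carries 0 H:
  atom 1: C, bond orders sum to 1 (valence 4) → 3 H
  atom 2: C, bond orders sum to 3 (valence 4) → 1 H
  atom 3: C, bond orders sum to 3 (valence 4) → 1 H
  atom 4: O, bond orders sum to 2 (valence 2) → 0 H
  atom 5: aromatic c, 3 neighbours → 0 H
  atom 6: aromatic c, 2 neighbours → 1 H
  atom 7: aromatic c, 3 neighbours → 0 H
  atom 8: O, bond orders sum to 1 (valence 2) → 1 H
  atom 9: aromatic c, 3 neighbours → 0 H
  atom 10: F (halogen, monovalent) → 0 H
  atom 11: aromatic c, 3 neighbours → 0 H
  atom 12: aromatic c, 2 neighbours → 1 H
  atom 13: C, bond orders sum to 4 (valence 4) → 0 H
  atom 14: O, bond orders sum to 2 (valence 2) → 0 H
  atom 15: O, bond orders sum to 2 (valence 2) → 0 H
  atom 16: C, bond orders sum to 1 (valence 4) → 3 H
Total hydrogens: 11.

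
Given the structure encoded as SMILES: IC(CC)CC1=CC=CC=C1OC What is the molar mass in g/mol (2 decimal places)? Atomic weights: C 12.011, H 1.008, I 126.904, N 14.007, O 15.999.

First, the molecular formula is C11H15IO (counting implicit H from valence).
  C: 11 × 12.011 = 132.121
  H: 15 × 1.008 = 15.120
  I: 1 × 126.904 = 126.904
  O: 1 × 15.999 = 15.999
Sum: 11×12.011 + 15×1.008 + 1×126.904 + 1×15.999 = 290.144 → 290.14 g/mol.

290.14 g/mol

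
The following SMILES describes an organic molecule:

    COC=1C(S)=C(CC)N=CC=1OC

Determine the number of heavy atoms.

13

Every atom symbol written in the SMILES (organic subset) is one heavy atom; implicit H are not written.
Heavy atoms by element → C:9, N:1, O:2, S:1.
Total: 13.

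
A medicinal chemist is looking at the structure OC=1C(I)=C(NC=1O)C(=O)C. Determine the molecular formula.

Walk through each heavy atom and fill implicit hydrogens from standard valence (C 4, N 3, O 2, S 2, halogen 1):
  atom 1: O, bond orders sum to 1 (valence 2) → 1 H
  atom 2: C, bond orders sum to 4 (valence 4) → 0 H
  atom 3: C, bond orders sum to 4 (valence 4) → 0 H
  atom 4: I (halogen, monovalent) → 0 H
  atom 5: C, bond orders sum to 4 (valence 4) → 0 H
  atom 6: N, bond orders sum to 2 (valence 3) → 1 H
  atom 7: C, bond orders sum to 4 (valence 4) → 0 H
  atom 8: O, bond orders sum to 1 (valence 2) → 1 H
  atom 9: C, bond orders sum to 4 (valence 4) → 0 H
  atom 10: O, bond orders sum to 2 (valence 2) → 0 H
  atom 11: C, bond orders sum to 1 (valence 4) → 3 H
Totals → C:6, H:6, I:1, N:1, O:3.

C6H6INO3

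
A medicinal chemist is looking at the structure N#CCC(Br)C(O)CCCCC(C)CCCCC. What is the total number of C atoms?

Count every carbon token in the SMILES (each C, including those in ring-closure positions and inside branches).
Carbon count: 15.

15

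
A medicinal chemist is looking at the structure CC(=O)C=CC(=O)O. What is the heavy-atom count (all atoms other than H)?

Every atom symbol written in the SMILES (organic subset) is one heavy atom; implicit H are not written.
Heavy atoms by element → C:5, O:3.
Total: 8.

8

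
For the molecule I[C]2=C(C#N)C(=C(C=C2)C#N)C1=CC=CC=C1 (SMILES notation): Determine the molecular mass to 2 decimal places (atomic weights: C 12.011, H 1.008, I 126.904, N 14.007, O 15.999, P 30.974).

330.13 g/mol

First, the molecular formula is C14H7IN2 (counting implicit H from valence).
  C: 14 × 12.011 = 168.154
  H: 7 × 1.008 = 7.056
  I: 1 × 126.904 = 126.904
  N: 2 × 14.007 = 28.014
Sum: 14×12.011 + 7×1.008 + 1×126.904 + 2×14.007 = 330.128 → 330.13 g/mol.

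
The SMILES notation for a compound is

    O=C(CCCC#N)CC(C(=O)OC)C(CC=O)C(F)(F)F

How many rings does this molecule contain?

In SMILES, each pair of matching ring-closure digits denotes one ring-closing bond; the number of such bonds equals the number of independent rings.
Ring-closure bonds here: 0.

0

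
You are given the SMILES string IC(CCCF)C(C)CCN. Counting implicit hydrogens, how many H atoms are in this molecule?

Walk through each heavy atom and fill implicit hydrogens from standard valence (C 4, N 3, O 2, S 2, halogen 1):
  atom 1: I (halogen, monovalent) → 0 H
  atom 2: C, bond orders sum to 3 (valence 4) → 1 H
  atom 3: C, bond orders sum to 2 (valence 4) → 2 H
  atom 4: C, bond orders sum to 2 (valence 4) → 2 H
  atom 5: C, bond orders sum to 2 (valence 4) → 2 H
  atom 6: F (halogen, monovalent) → 0 H
  atom 7: C, bond orders sum to 3 (valence 4) → 1 H
  atom 8: C, bond orders sum to 1 (valence 4) → 3 H
  atom 9: C, bond orders sum to 2 (valence 4) → 2 H
  atom 10: C, bond orders sum to 2 (valence 4) → 2 H
  atom 11: N, bond orders sum to 1 (valence 3) → 2 H
Total hydrogens: 17.

17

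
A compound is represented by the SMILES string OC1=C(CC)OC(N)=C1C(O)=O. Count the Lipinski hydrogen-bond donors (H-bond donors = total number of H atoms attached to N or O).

Donors: find every N or O and count the H atoms it carries.
  atom 1 (O): bond orders sum to 1 → 1 H
  atom 6 (O): bond orders sum to 2 → 0 H
  atom 8 (N): bond orders sum to 1 → 2 H
  atom 11 (O): bond orders sum to 1 → 1 H
  atom 12 (O): bond orders sum to 2 → 0 H
Lipinski HBD = 4.

4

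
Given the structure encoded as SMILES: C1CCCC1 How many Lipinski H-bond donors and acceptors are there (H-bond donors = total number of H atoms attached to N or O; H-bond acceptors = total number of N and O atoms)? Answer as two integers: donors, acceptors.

Donors: find every N or O and count the H atoms it carries.
  (no N or O atoms present)
Lipinski HBD = 0.
Acceptors: N atoms = 0, O atoms = 0 → HBA = 0.

0, 0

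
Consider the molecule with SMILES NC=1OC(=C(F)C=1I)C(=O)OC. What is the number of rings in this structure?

1

In SMILES, each pair of matching ring-closure digits denotes one ring-closing bond; the number of such bonds equals the number of independent rings.
Ring-closure bonds here: 1.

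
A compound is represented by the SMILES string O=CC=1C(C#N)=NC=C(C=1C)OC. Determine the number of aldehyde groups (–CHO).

1

The aldehyde motif appears at heavy-atom position 2 in the SMILES.
Other groups present: 1 ether, 1 nitrile.
Aldehyde count: 1.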